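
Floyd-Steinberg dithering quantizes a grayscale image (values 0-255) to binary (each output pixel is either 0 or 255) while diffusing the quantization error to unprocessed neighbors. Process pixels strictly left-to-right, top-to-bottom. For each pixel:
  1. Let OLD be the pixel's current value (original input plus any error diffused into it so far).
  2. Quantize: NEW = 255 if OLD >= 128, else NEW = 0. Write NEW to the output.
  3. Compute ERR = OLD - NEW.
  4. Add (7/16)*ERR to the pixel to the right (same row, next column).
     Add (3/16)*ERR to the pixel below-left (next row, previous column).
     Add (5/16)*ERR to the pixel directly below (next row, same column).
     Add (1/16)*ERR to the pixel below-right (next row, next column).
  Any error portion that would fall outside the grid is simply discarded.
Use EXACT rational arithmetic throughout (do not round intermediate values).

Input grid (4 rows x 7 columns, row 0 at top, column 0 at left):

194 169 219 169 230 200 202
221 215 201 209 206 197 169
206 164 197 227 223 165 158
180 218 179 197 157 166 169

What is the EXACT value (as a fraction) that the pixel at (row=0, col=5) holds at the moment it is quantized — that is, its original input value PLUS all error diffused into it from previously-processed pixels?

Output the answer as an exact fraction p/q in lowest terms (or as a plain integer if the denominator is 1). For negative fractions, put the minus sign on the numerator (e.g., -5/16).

(0,0): OLD=194 → NEW=255, ERR=-61
(0,1): OLD=2277/16 → NEW=255, ERR=-1803/16
(0,2): OLD=43443/256 → NEW=255, ERR=-21837/256
(0,3): OLD=539365/4096 → NEW=255, ERR=-505115/4096
(0,4): OLD=11537475/65536 → NEW=255, ERR=-5174205/65536
(0,5): OLD=173495765/1048576 → NEW=255, ERR=-93891115/1048576
Target (0,5): original=200, with diffused error = 173495765/1048576

Answer: 173495765/1048576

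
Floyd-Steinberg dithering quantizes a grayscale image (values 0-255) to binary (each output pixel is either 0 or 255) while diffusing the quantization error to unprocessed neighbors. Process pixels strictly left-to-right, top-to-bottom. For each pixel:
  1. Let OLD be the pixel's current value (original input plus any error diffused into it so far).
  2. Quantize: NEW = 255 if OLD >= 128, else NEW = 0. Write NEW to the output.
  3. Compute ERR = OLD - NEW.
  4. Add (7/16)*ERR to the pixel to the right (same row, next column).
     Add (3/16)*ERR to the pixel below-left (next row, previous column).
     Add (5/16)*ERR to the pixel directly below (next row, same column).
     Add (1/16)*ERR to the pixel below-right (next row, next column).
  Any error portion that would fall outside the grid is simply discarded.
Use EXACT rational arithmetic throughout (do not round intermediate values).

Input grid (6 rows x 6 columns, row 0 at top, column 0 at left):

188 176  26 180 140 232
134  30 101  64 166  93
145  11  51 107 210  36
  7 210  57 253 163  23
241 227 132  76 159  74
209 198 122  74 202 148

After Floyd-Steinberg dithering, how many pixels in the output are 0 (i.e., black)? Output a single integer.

Answer: 18

Derivation:
(0,0): OLD=188 → NEW=255, ERR=-67
(0,1): OLD=2347/16 → NEW=255, ERR=-1733/16
(0,2): OLD=-5475/256 → NEW=0, ERR=-5475/256
(0,3): OLD=698955/4096 → NEW=255, ERR=-345525/4096
(0,4): OLD=6756365/65536 → NEW=0, ERR=6756365/65536
(0,5): OLD=290564187/1048576 → NEW=255, ERR=23177307/1048576
(1,0): OLD=23745/256 → NEW=0, ERR=23745/256
(1,1): OLD=58439/2048 → NEW=0, ERR=58439/2048
(1,2): OLD=5519059/65536 → NEW=0, ERR=5519059/65536
(1,3): OLD=24241943/262144 → NEW=0, ERR=24241943/262144
(1,4): OLD=3985378981/16777216 → NEW=255, ERR=-292811099/16777216
(1,5): OLD=26498633715/268435456 → NEW=0, ERR=26498633715/268435456
(2,0): OLD=5876477/32768 → NEW=255, ERR=-2479363/32768
(2,1): OLD=8809391/1048576 → NEW=0, ERR=8809391/1048576
(2,2): OLD=1679652557/16777216 → NEW=0, ERR=1679652557/16777216
(2,3): OLD=24386014629/134217728 → NEW=255, ERR=-9839506011/134217728
(2,4): OLD=845084810863/4294967296 → NEW=255, ERR=-250131849617/4294967296
(2,5): OLD=2767909271033/68719476736 → NEW=0, ERR=2767909271033/68719476736
(3,0): OLD=-252829395/16777216 → NEW=0, ERR=-252829395/16777216
(3,1): OLD=29537957545/134217728 → NEW=255, ERR=-4687563095/134217728
(3,2): OLD=64194406283/1073741824 → NEW=0, ERR=64194406283/1073741824
(3,3): OLD=17288745534113/68719476736 → NEW=255, ERR=-234721033567/68719476736
(3,4): OLD=80416350429313/549755813888 → NEW=255, ERR=-59771382112127/549755813888
(3,5): OLD=-137390041183761/8796093022208 → NEW=0, ERR=-137390041183761/8796093022208
(4,0): OLD=493367694083/2147483648 → NEW=255, ERR=-54240636157/2147483648
(4,1): OLD=7397775383975/34359738368 → NEW=255, ERR=-1363957899865/34359738368
(4,2): OLD=143478138873541/1099511627776 → NEW=255, ERR=-136897326209339/1099511627776
(4,3): OLD=67053952585913/17592186044416 → NEW=0, ERR=67053952585913/17592186044416
(4,4): OLD=34776048995459657/281474976710656 → NEW=0, ERR=34776048995459657/281474976710656
(4,5): OLD=524113361162823519/4503599627370496 → NEW=0, ERR=524113361162823519/4503599627370496
(5,0): OLD=106467840510437/549755813888 → NEW=255, ERR=-33719892031003/549755813888
(5,1): OLD=2354477900041525/17592186044416 → NEW=255, ERR=-2131529541284555/17592186044416
(5,2): OLD=3985134842993943/140737488355328 → NEW=0, ERR=3985134842993943/140737488355328
(5,3): OLD=463705007910993133/4503599627370496 → NEW=0, ERR=463705007910993133/4503599627370496
(5,4): OLD=2771644858253203981/9007199254740992 → NEW=255, ERR=474809048294251021/9007199254740992
(5,5): OLD=31006678352769370417/144115188075855872 → NEW=255, ERR=-5742694606573876943/144115188075855872
Output grid:
  Row 0: ##.#.#  (2 black, running=2)
  Row 1: ....#.  (5 black, running=7)
  Row 2: #..##.  (3 black, running=10)
  Row 3: .#.##.  (3 black, running=13)
  Row 4: ###...  (3 black, running=16)
  Row 5: ##..##  (2 black, running=18)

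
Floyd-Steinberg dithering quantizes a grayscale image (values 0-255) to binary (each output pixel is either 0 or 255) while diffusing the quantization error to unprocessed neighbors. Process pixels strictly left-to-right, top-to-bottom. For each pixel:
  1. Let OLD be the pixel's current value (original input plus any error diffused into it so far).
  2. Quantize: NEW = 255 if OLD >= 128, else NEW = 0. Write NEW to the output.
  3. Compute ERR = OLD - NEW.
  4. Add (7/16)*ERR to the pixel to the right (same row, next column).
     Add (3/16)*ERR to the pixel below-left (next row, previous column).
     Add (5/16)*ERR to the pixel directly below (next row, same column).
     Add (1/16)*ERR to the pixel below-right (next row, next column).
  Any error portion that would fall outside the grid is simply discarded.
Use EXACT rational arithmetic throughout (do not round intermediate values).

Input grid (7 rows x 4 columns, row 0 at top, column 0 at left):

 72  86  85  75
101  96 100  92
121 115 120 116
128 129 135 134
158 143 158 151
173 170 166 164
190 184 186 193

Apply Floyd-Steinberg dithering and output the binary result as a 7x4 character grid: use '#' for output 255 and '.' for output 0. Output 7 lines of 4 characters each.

(0,0): OLD=72 → NEW=0, ERR=72
(0,1): OLD=235/2 → NEW=0, ERR=235/2
(0,2): OLD=4365/32 → NEW=255, ERR=-3795/32
(0,3): OLD=11835/512 → NEW=0, ERR=11835/512
(1,0): OLD=4657/32 → NEW=255, ERR=-3503/32
(1,1): OLD=17175/256 → NEW=0, ERR=17175/256
(1,2): OLD=851715/8192 → NEW=0, ERR=851715/8192
(1,3): OLD=17995909/131072 → NEW=255, ERR=-15427451/131072
(2,0): OLD=407021/4096 → NEW=0, ERR=407021/4096
(2,1): OLD=25177951/131072 → NEW=255, ERR=-8245409/131072
(2,2): OLD=28073603/262144 → NEW=0, ERR=28073603/262144
(2,3): OLD=556034855/4194304 → NEW=255, ERR=-513512665/4194304
(3,0): OLD=308822589/2097152 → NEW=255, ERR=-225951171/2097152
(3,1): OLD=2969392035/33554432 → NEW=0, ERR=2969392035/33554432
(3,2): OLD=96795294621/536870912 → NEW=255, ERR=-40106787939/536870912
(3,3): OLD=599150353099/8589934592 → NEW=0, ERR=599150353099/8589934592
(4,0): OLD=75657686521/536870912 → NEW=255, ERR=-61244396039/536870912
(4,1): OLD=429518686795/4294967296 → NEW=0, ERR=429518686795/4294967296
(4,2): OLD=27077688648843/137438953472 → NEW=255, ERR=-7969244486517/137438953472
(4,3): OLD=313932490718269/2199023255552 → NEW=255, ERR=-246818439447491/2199023255552
(5,0): OLD=10727249694153/68719476736 → NEW=255, ERR=-6796216873527/68719476736
(5,1): OLD=307823608256127/2199023255552 → NEW=255, ERR=-252927321909633/2199023255552
(5,2): OLD=91001037617309/1099511627776 → NEW=0, ERR=91001037617309/1099511627776
(5,3): OLD=5682651440189047/35184372088832 → NEW=255, ERR=-3289363442463113/35184372088832
(6,0): OLD=4838854031384861/35184372088832 → NEW=255, ERR=-4133160851267299/35184372088832
(6,1): OLD=59672916289895515/562949953421312 → NEW=0, ERR=59672916289895515/562949953421312
(6,2): OLD=2103373292064308685/9007199254740992 → NEW=255, ERR=-193462517894644275/9007199254740992
(6,3): OLD=22995088967185884059/144115188075855872 → NEW=255, ERR=-13754283992157363301/144115188075855872
Row 0: ..#.
Row 1: #..#
Row 2: .#.#
Row 3: #.#.
Row 4: #.##
Row 5: ##.#
Row 6: #.##

Answer: ..#.
#..#
.#.#
#.#.
#.##
##.#
#.##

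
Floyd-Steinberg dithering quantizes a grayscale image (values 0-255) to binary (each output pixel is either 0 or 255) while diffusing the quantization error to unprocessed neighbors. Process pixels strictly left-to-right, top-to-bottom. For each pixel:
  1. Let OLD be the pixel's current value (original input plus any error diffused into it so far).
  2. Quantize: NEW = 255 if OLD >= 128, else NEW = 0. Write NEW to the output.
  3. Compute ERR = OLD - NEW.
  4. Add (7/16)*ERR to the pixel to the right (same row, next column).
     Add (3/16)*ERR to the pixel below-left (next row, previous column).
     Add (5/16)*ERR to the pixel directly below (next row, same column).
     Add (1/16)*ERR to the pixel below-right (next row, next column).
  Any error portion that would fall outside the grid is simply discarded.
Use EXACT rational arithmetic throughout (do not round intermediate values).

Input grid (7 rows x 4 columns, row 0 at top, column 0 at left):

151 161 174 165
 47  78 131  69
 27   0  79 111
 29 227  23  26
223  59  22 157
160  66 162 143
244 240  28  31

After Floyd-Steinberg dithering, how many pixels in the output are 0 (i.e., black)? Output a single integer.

(0,0): OLD=151 → NEW=255, ERR=-104
(0,1): OLD=231/2 → NEW=0, ERR=231/2
(0,2): OLD=7185/32 → NEW=255, ERR=-975/32
(0,3): OLD=77655/512 → NEW=255, ERR=-52905/512
(1,0): OLD=1157/32 → NEW=0, ERR=1157/32
(1,1): OLD=30131/256 → NEW=0, ERR=30131/256
(1,2): OLD=1317407/8192 → NEW=255, ERR=-771553/8192
(1,3): OLD=-838903/131072 → NEW=0, ERR=-838903/131072
(2,0): OLD=247265/4096 → NEW=0, ERR=247265/4096
(2,1): OLD=6264203/131072 → NEW=0, ERR=6264203/131072
(2,2): OLD=20088819/262144 → NEW=0, ERR=20088819/262144
(2,3): OLD=573110751/4194304 → NEW=255, ERR=-496436769/4194304
(3,0): OLD=119172417/2097152 → NEW=0, ERR=119172417/2097152
(3,1): OLD=9560930559/33554432 → NEW=255, ERR=1004550399/33554432
(3,2): OLD=21925881441/536870912 → NEW=0, ERR=21925881441/536870912
(3,3): OLD=100241838631/8589934592 → NEW=0, ERR=100241838631/8589934592
(4,0): OLD=132269657933/536870912 → NEW=255, ERR=-4632424627/536870912
(4,1): OLD=325514491767/4294967296 → NEW=0, ERR=325514491767/4294967296
(4,2): OLD=9892820794439/137438953472 → NEW=0, ERR=9892820794439/137438953472
(4,3): OLD=428128769422113/2199023255552 → NEW=255, ERR=-132622160743647/2199023255552
(5,0): OLD=11786362767981/68719476736 → NEW=255, ERR=-5737103799699/68719476736
(5,1): OLD=145390962032171/2199023255552 → NEW=0, ERR=145390962032171/2199023255552
(5,2): OLD=113716056464451/549755813888 → NEW=255, ERR=-26471676076989/549755813888
(5,3): OLD=3785332607540073/35184372088832 → NEW=0, ERR=3785332607540073/35184372088832
(6,0): OLD=8103223067819681/35184372088832 → NEW=255, ERR=-868791814832479/35184372088832
(6,1): OLD=132637764127633431/562949953421312 → NEW=255, ERR=-10914473994801129/562949953421312
(6,2): OLD=259181331097115473/9007199254740992 → NEW=0, ERR=259181331097115473/9007199254740992
(6,3): OLD=10693353944837246007/144115188075855872 → NEW=0, ERR=10693353944837246007/144115188075855872
Output grid:
  Row 0: #.##  (1 black, running=1)
  Row 1: ..#.  (3 black, running=4)
  Row 2: ...#  (3 black, running=7)
  Row 3: .#..  (3 black, running=10)
  Row 4: #..#  (2 black, running=12)
  Row 5: #.#.  (2 black, running=14)
  Row 6: ##..  (2 black, running=16)

Answer: 16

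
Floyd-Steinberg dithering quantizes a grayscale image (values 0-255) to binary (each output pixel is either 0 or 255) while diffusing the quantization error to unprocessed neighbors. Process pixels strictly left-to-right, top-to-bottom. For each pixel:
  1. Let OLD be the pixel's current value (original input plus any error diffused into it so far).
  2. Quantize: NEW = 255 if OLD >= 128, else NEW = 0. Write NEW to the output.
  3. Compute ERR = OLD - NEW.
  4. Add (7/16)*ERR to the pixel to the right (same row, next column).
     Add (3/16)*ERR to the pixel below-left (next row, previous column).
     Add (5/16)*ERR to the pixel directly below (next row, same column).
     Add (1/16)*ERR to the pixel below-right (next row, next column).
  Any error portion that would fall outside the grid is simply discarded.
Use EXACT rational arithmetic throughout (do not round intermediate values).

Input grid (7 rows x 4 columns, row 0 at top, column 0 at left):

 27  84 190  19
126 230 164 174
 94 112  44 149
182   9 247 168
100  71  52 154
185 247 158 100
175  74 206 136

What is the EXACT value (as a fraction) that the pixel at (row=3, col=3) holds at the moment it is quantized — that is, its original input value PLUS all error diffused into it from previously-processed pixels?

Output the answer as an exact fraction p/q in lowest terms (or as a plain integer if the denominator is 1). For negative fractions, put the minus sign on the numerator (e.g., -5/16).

(0,0): OLD=27 → NEW=0, ERR=27
(0,1): OLD=1533/16 → NEW=0, ERR=1533/16
(0,2): OLD=59371/256 → NEW=255, ERR=-5909/256
(0,3): OLD=36461/4096 → NEW=0, ERR=36461/4096
(1,0): OLD=39015/256 → NEW=255, ERR=-26265/256
(1,1): OLD=435025/2048 → NEW=255, ERR=-87215/2048
(1,2): OLD=9556005/65536 → NEW=255, ERR=-7155675/65536
(1,3): OLD=133766675/1048576 → NEW=0, ERR=133766675/1048576
(2,0): OLD=1767947/32768 → NEW=0, ERR=1767947/32768
(2,1): OLD=100046505/1048576 → NEW=0, ERR=100046505/1048576
(2,2): OLD=152839373/2097152 → NEW=0, ERR=152839373/2097152
(2,3): OLD=7178171129/33554432 → NEW=255, ERR=-1378209031/33554432
(3,0): OLD=3636464347/16777216 → NEW=255, ERR=-641725733/16777216
(3,1): OLD=10500893189/268435456 → NEW=0, ERR=10500893189/268435456
(3,2): OLD=1224715261691/4294967296 → NEW=255, ERR=129498601211/4294967296
(3,3): OLD=11882323556189/68719476736 → NEW=255, ERR=-5641143011491/68719476736
Target (3,3): original=168, with diffused error = 11882323556189/68719476736

Answer: 11882323556189/68719476736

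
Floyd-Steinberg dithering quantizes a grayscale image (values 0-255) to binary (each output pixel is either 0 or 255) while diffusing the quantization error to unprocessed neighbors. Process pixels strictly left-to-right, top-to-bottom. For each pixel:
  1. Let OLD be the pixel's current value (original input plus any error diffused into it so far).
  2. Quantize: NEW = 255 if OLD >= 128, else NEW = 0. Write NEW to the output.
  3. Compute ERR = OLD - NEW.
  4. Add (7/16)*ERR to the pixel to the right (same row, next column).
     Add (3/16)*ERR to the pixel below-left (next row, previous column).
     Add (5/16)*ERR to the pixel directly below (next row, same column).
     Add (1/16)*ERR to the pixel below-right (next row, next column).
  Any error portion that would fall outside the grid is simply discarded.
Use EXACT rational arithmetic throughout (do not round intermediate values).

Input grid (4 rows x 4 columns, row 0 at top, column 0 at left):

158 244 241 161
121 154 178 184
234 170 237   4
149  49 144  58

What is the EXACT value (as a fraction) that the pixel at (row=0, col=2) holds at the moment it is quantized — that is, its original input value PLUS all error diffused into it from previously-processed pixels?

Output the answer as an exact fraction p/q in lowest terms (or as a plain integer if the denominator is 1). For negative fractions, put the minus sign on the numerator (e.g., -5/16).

(0,0): OLD=158 → NEW=255, ERR=-97
(0,1): OLD=3225/16 → NEW=255, ERR=-855/16
(0,2): OLD=55711/256 → NEW=255, ERR=-9569/256
Target (0,2): original=241, with diffused error = 55711/256

Answer: 55711/256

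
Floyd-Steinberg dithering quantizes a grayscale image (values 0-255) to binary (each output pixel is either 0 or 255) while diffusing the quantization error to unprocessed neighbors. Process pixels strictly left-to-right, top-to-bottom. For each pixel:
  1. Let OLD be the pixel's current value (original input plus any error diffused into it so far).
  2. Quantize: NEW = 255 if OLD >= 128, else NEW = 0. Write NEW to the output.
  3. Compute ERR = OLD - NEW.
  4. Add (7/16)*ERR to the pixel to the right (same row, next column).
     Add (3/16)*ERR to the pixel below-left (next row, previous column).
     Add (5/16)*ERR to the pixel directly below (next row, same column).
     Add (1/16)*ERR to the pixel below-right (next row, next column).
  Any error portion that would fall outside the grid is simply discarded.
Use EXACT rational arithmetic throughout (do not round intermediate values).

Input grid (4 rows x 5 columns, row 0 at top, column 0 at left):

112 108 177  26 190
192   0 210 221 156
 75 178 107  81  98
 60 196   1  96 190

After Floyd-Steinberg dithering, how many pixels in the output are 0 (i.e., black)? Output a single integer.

(0,0): OLD=112 → NEW=0, ERR=112
(0,1): OLD=157 → NEW=255, ERR=-98
(0,2): OLD=1073/8 → NEW=255, ERR=-967/8
(0,3): OLD=-3441/128 → NEW=0, ERR=-3441/128
(0,4): OLD=365033/2048 → NEW=255, ERR=-157207/2048
(1,0): OLD=1669/8 → NEW=255, ERR=-371/8
(1,1): OLD=-4261/64 → NEW=0, ERR=-4261/64
(1,2): OLD=270199/2048 → NEW=255, ERR=-252041/2048
(1,3): OLD=1120747/8192 → NEW=255, ERR=-968213/8192
(1,4): OLD=10305377/131072 → NEW=0, ERR=10305377/131072
(2,0): OLD=49177/1024 → NEW=0, ERR=49177/1024
(2,1): OLD=4988323/32768 → NEW=255, ERR=-3367517/32768
(2,2): OLD=-1437271/524288 → NEW=0, ERR=-1437271/524288
(2,3): OLD=418730219/8388608 → NEW=0, ERR=418730219/8388608
(2,4): OLD=18390719405/134217728 → NEW=255, ERR=-15834801235/134217728
(3,0): OLD=29223049/524288 → NEW=0, ERR=29223049/524288
(3,1): OLD=800096981/4194304 → NEW=255, ERR=-269450539/4194304
(3,2): OLD=-3358965193/134217728 → NEW=0, ERR=-3358965193/134217728
(3,3): OLD=21033968287/268435456 → NEW=0, ERR=21033968287/268435456
(3,4): OLD=818332918907/4294967296 → NEW=255, ERR=-276883741573/4294967296
Output grid:
  Row 0: .##.#  (2 black, running=2)
  Row 1: #.##.  (2 black, running=4)
  Row 2: .#..#  (3 black, running=7)
  Row 3: .#..#  (3 black, running=10)

Answer: 10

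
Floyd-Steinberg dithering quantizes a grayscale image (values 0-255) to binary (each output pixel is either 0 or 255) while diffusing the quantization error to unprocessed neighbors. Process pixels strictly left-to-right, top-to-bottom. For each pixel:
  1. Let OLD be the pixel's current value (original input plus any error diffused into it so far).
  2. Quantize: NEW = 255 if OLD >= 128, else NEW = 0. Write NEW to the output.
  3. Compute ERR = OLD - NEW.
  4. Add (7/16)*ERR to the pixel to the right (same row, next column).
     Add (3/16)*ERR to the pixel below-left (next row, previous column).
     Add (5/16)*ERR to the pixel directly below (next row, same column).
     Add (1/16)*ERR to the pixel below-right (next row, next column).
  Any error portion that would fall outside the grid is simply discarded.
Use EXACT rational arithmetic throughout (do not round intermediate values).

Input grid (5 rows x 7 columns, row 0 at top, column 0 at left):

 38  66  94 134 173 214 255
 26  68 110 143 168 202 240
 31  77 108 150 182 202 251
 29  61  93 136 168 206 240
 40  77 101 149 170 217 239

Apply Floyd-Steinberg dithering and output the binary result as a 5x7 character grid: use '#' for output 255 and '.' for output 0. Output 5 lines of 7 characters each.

(0,0): OLD=38 → NEW=0, ERR=38
(0,1): OLD=661/8 → NEW=0, ERR=661/8
(0,2): OLD=16659/128 → NEW=255, ERR=-15981/128
(0,3): OLD=162565/2048 → NEW=0, ERR=162565/2048
(0,4): OLD=6806819/32768 → NEW=255, ERR=-1549021/32768
(0,5): OLD=101354485/524288 → NEW=255, ERR=-32338955/524288
(0,6): OLD=1912722355/8388608 → NEW=255, ERR=-226372685/8388608
(1,0): OLD=6831/128 → NEW=0, ERR=6831/128
(1,1): OLD=98441/1024 → NEW=0, ERR=98441/1024
(1,2): OLD=4361085/32768 → NEW=255, ERR=-3994755/32768
(1,3): OLD=12819225/131072 → NEW=0, ERR=12819225/131072
(1,4): OLD=1588902539/8388608 → NEW=255, ERR=-550192501/8388608
(1,5): OLD=9798924859/67108864 → NEW=255, ERR=-7313835461/67108864
(1,6): OLD=193306895893/1073741824 → NEW=255, ERR=-80497269227/1073741824
(2,0): OLD=1076467/16384 → NEW=0, ERR=1076467/16384
(2,1): OLD=60955745/524288 → NEW=0, ERR=60955745/524288
(2,2): OLD=1217311971/8388608 → NEW=255, ERR=-921783069/8388608
(2,3): OLD=7554547467/67108864 → NEW=0, ERR=7554547467/67108864
(2,4): OLD=105458540507/536870912 → NEW=255, ERR=-31443542053/536870912
(2,5): OLD=2133100701737/17179869184 → NEW=0, ERR=2133100701737/17179869184
(2,6): OLD=75613936138927/274877906944 → NEW=255, ERR=5520069868207/274877906944
(3,0): OLD=598371587/8388608 → NEW=0, ERR=598371587/8388608
(3,1): OLD=7519072007/67108864 → NEW=0, ERR=7519072007/67108864
(3,2): OLD=73043074341/536870912 → NEW=255, ERR=-63859008219/536870912
(3,3): OLD=217518800771/2147483648 → NEW=0, ERR=217518800771/2147483648
(3,4): OLD=61662840738051/274877906944 → NEW=255, ERR=-8431025532669/274877906944
(3,5): OLD=509044787385593/2199023255552 → NEW=255, ERR=-51706142780167/2199023255552
(3,6): OLD=8576145986409127/35184372088832 → NEW=255, ERR=-395868896243033/35184372088832
(4,0): OLD=89441752461/1073741824 → NEW=0, ERR=89441752461/1073741824
(4,1): OLD=2243905468777/17179869184 → NEW=255, ERR=-2136961173143/17179869184
(4,2): OLD=9731832726599/274877906944 → NEW=0, ERR=9731832726599/274877906944
(4,3): OLD=402327451463997/2199023255552 → NEW=255, ERR=-158423478701763/2199023255552
(4,4): OLD=2301379353265671/17592186044416 → NEW=255, ERR=-2184628088060409/17592186044416
(4,5): OLD=85172077280254887/562949953421312 → NEW=255, ERR=-58380160842179673/562949953421312
(4,6): OLD=1699153211736673985/9007199254740992 → NEW=255, ERR=-597682598222278975/9007199254740992
Row 0: ..#.###
Row 1: ..#.###
Row 2: ..#.#.#
Row 3: ..#.###
Row 4: .#.####

Answer: ..#.###
..#.###
..#.#.#
..#.###
.#.####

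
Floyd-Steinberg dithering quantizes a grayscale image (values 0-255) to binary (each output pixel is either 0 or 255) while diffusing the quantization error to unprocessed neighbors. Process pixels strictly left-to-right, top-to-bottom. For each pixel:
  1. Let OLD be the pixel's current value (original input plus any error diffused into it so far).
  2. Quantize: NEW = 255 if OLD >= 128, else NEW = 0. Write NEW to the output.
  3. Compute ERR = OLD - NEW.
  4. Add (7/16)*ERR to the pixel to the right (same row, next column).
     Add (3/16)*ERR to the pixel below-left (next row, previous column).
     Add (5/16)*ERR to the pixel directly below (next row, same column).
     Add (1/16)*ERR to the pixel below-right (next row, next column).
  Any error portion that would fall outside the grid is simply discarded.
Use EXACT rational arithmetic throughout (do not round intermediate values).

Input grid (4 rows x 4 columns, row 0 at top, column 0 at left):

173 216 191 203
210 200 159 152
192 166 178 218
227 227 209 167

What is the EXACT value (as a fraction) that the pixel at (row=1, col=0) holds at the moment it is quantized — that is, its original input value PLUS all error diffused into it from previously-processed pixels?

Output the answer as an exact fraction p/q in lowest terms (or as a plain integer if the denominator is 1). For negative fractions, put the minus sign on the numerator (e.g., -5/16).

(0,0): OLD=173 → NEW=255, ERR=-82
(0,1): OLD=1441/8 → NEW=255, ERR=-599/8
(0,2): OLD=20255/128 → NEW=255, ERR=-12385/128
(0,3): OLD=329049/2048 → NEW=255, ERR=-193191/2048
(1,0): OLD=21803/128 → NEW=255, ERR=-10837/128
Target (1,0): original=210, with diffused error = 21803/128

Answer: 21803/128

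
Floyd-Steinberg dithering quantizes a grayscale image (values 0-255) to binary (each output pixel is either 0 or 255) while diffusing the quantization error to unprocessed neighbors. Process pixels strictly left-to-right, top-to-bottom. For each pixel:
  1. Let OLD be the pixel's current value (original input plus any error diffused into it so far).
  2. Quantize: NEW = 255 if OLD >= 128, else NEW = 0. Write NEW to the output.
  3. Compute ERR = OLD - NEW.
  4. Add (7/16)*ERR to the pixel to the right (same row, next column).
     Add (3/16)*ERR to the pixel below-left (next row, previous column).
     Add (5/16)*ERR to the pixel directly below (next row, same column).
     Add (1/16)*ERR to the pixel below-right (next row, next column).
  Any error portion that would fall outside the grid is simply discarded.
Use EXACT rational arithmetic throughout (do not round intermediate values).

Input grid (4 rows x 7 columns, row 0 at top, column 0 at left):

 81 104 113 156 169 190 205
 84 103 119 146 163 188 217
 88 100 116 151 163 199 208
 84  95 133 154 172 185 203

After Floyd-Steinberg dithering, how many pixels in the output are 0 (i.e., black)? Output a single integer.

(0,0): OLD=81 → NEW=0, ERR=81
(0,1): OLD=2231/16 → NEW=255, ERR=-1849/16
(0,2): OLD=15985/256 → NEW=0, ERR=15985/256
(0,3): OLD=750871/4096 → NEW=255, ERR=-293609/4096
(0,4): OLD=9020321/65536 → NEW=255, ERR=-7691359/65536
(0,5): OLD=145389927/1048576 → NEW=255, ERR=-121996953/1048576
(0,6): OLD=2585350609/16777216 → NEW=255, ERR=-1692839471/16777216
(1,0): OLD=22437/256 → NEW=0, ERR=22437/256
(1,1): OLD=249859/2048 → NEW=0, ERR=249859/2048
(1,2): OLD=11221439/65536 → NEW=255, ERR=-5490241/65536
(1,3): OLD=18047443/262144 → NEW=0, ERR=18047443/262144
(1,4): OLD=2183551129/16777216 → NEW=255, ERR=-2094638951/16777216
(1,5): OLD=9498065257/134217728 → NEW=0, ERR=9498065257/134217728
(1,6): OLD=449161219591/2147483648 → NEW=255, ERR=-98447110649/2147483648
(2,0): OLD=4530641/32768 → NEW=255, ERR=-3825199/32768
(2,1): OLD=80555403/1048576 → NEW=0, ERR=80555403/1048576
(2,2): OLD=2415322721/16777216 → NEW=255, ERR=-1862867359/16777216
(2,3): OLD=12789722777/134217728 → NEW=0, ERR=12789722777/134217728
(2,4): OLD=196758411305/1073741824 → NEW=255, ERR=-77045753815/1073741824
(2,5): OLD=5955337484707/34359738368 → NEW=255, ERR=-2806395799133/34359738368
(2,6): OLD=89260174548645/549755813888 → NEW=255, ERR=-50927557992795/549755813888
(3,0): OLD=1038920513/16777216 → NEW=0, ERR=1038920513/16777216
(3,1): OLD=15835570093/134217728 → NEW=0, ERR=15835570093/134217728
(3,2): OLD=185314940695/1073741824 → NEW=255, ERR=-88489224425/1073741824
(3,3): OLD=546875855505/4294967296 → NEW=0, ERR=546875855505/4294967296
(3,4): OLD=107710708920129/549755813888 → NEW=255, ERR=-32477023621311/549755813888
(3,5): OLD=491598139948499/4398046511104 → NEW=0, ERR=491598139948499/4398046511104
(3,6): OLD=15329721065704461/70368744177664 → NEW=255, ERR=-2614308699599859/70368744177664
Output grid:
  Row 0: .#.####  (2 black, running=2)
  Row 1: ..#.#.#  (4 black, running=6)
  Row 2: #.#.###  (2 black, running=8)
  Row 3: ..#.#.#  (4 black, running=12)

Answer: 12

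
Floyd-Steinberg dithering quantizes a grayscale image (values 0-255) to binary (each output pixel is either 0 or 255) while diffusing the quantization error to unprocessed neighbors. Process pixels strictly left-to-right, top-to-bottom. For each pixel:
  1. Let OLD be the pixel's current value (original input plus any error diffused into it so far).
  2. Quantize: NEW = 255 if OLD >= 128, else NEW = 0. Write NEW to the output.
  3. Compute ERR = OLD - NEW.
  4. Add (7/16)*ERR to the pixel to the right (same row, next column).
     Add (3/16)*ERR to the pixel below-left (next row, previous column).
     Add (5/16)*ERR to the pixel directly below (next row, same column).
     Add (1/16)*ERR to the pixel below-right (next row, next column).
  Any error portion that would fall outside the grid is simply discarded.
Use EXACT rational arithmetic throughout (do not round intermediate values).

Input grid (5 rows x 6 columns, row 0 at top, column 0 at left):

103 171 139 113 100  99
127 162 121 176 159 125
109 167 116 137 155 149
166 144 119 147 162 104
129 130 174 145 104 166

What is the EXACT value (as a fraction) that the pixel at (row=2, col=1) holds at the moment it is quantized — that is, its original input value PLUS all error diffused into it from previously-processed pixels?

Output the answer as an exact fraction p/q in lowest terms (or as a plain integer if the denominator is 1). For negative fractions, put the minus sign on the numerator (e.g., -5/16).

(0,0): OLD=103 → NEW=0, ERR=103
(0,1): OLD=3457/16 → NEW=255, ERR=-623/16
(0,2): OLD=31223/256 → NEW=0, ERR=31223/256
(0,3): OLD=681409/4096 → NEW=255, ERR=-363071/4096
(0,4): OLD=4012103/65536 → NEW=0, ERR=4012103/65536
(0,5): OLD=131893745/1048576 → NEW=0, ERR=131893745/1048576
(1,0): OLD=38883/256 → NEW=255, ERR=-26397/256
(1,1): OLD=274485/2048 → NEW=255, ERR=-247755/2048
(1,2): OLD=5710425/65536 → NEW=0, ERR=5710425/65536
(1,3): OLD=53876517/262144 → NEW=255, ERR=-12970203/262144
(1,4): OLD=2928114959/16777216 → NEW=255, ERR=-1350075121/16777216
(1,5): OLD=35682504121/268435456 → NEW=255, ERR=-32768537159/268435456
(2,0): OLD=1772567/32768 → NEW=0, ERR=1772567/32768
(2,1): OLD=170660973/1048576 → NEW=255, ERR=-96725907/1048576
Target (2,1): original=167, with diffused error = 170660973/1048576

Answer: 170660973/1048576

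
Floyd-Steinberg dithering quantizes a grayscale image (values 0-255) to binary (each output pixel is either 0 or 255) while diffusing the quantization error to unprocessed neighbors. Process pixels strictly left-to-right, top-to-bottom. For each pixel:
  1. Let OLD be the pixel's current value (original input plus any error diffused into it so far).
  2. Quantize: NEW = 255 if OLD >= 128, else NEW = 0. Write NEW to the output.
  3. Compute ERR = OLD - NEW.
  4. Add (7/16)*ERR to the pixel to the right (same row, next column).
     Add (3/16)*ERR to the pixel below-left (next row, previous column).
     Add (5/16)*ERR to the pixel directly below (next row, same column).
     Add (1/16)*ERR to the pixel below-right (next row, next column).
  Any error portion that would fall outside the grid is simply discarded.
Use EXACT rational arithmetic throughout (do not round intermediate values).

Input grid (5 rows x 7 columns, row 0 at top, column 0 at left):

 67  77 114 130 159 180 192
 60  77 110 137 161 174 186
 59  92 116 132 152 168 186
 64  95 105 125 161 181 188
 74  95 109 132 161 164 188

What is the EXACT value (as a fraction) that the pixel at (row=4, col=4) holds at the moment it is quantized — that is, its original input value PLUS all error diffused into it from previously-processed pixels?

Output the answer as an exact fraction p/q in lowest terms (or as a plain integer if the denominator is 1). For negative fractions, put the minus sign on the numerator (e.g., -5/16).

Answer: 6888359575719575/35184372088832

Derivation:
(0,0): OLD=67 → NEW=0, ERR=67
(0,1): OLD=1701/16 → NEW=0, ERR=1701/16
(0,2): OLD=41091/256 → NEW=255, ERR=-24189/256
(0,3): OLD=363157/4096 → NEW=0, ERR=363157/4096
(0,4): OLD=12962323/65536 → NEW=255, ERR=-3749357/65536
(0,5): OLD=162498181/1048576 → NEW=255, ERR=-104888699/1048576
(0,6): OLD=2487004579/16777216 → NEW=255, ERR=-1791185501/16777216
(1,0): OLD=25823/256 → NEW=0, ERR=25823/256
(1,1): OLD=288409/2048 → NEW=255, ERR=-233831/2048
(1,2): OLD=3525133/65536 → NEW=0, ERR=3525133/65536
(1,3): OLD=44985737/262144 → NEW=255, ERR=-21860983/262144
(1,4): OLD=1567377787/16777216 → NEW=0, ERR=1567377787/16777216
(1,5): OLD=21477463019/134217728 → NEW=255, ERR=-12748057621/134217728
(1,6): OLD=225122381669/2147483648 → NEW=0, ERR=225122381669/2147483648
(2,0): OLD=2264739/32768 → NEW=0, ERR=2264739/32768
(2,1): OLD=107948465/1048576 → NEW=0, ERR=107948465/1048576
(2,2): OLD=2601753683/16777216 → NEW=255, ERR=-1676436397/16777216
(2,3): OLD=11153739131/134217728 → NEW=0, ERR=11153739131/134217728
(2,4): OLD=208875901867/1073741824 → NEW=255, ERR=-64928263253/1073741824
(2,5): OLD=4719587252345/34359738368 → NEW=255, ERR=-4042146031495/34359738368
(2,6): OLD=88705846945247/549755813888 → NEW=255, ERR=-51481885596193/549755813888
(3,0): OLD=1759945459/16777216 → NEW=0, ERR=1759945459/16777216
(3,1): OLD=21293550455/134217728 → NEW=255, ERR=-12931970185/134217728
(3,2): OLD=57591578389/1073741824 → NEW=0, ERR=57591578389/1073741824
(3,3): OLD=673674385699/4294967296 → NEW=255, ERR=-421542274781/4294967296
(3,4): OLD=45244715650803/549755813888 → NEW=0, ERR=45244715650803/549755813888
(3,5): OLD=698872618240777/4398046511104 → NEW=255, ERR=-422629242090743/4398046511104
(3,6): OLD=7694249094886551/70368744177664 → NEW=0, ERR=7694249094886551/70368744177664
(4,0): OLD=190515697757/2147483648 → NEW=0, ERR=190515697757/2147483648
(4,1): OLD=4134049903545/34359738368 → NEW=0, ERR=4134049903545/34359738368
(4,2): OLD=84648786618743/549755813888 → NEW=255, ERR=-55538945922697/549755813888
(4,3): OLD=333872818350157/4398046511104 → NEW=0, ERR=333872818350157/4398046511104
(4,4): OLD=6888359575719575/35184372088832 → NEW=255, ERR=-2083655306932585/35184372088832
Target (4,4): original=161, with diffused error = 6888359575719575/35184372088832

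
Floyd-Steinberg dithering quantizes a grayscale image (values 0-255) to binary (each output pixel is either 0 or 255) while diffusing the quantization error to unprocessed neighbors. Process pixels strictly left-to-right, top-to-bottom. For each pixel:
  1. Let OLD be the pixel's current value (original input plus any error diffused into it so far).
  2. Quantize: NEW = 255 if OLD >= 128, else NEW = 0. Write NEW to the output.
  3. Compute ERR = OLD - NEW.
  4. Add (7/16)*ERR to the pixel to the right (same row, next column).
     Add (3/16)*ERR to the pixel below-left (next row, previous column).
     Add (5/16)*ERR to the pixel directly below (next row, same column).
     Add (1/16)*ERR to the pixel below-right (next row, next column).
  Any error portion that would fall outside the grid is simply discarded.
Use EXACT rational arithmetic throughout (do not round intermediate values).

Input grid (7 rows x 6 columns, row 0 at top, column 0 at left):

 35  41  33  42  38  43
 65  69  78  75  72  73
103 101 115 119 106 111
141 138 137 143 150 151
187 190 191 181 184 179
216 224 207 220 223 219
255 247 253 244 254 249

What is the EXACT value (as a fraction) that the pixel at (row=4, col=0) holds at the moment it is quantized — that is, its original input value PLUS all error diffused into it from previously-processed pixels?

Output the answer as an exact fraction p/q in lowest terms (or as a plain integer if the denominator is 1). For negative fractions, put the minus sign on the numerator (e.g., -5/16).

(0,0): OLD=35 → NEW=0, ERR=35
(0,1): OLD=901/16 → NEW=0, ERR=901/16
(0,2): OLD=14755/256 → NEW=0, ERR=14755/256
(0,3): OLD=275317/4096 → NEW=0, ERR=275317/4096
(0,4): OLD=4417587/65536 → NEW=0, ERR=4417587/65536
(0,5): OLD=76011877/1048576 → NEW=0, ERR=76011877/1048576
(1,0): OLD=22143/256 → NEW=0, ERR=22143/256
(1,1): OLD=281465/2048 → NEW=255, ERR=-240775/2048
(1,2): OLD=3977965/65536 → NEW=0, ERR=3977965/65536
(1,3): OLD=36386089/262144 → NEW=255, ERR=-30460631/262144
(1,4): OLD=1006985627/16777216 → NEW=0, ERR=1006985627/16777216
(1,5): OLD=33856540109/268435456 → NEW=0, ERR=33856540109/268435456
(2,0): OLD=3538499/32768 → NEW=0, ERR=3538499/32768
(2,1): OLD=134523665/1048576 → NEW=255, ERR=-132863215/1048576
(2,2): OLD=828770163/16777216 → NEW=0, ERR=828770163/16777216
(2,3): OLD=16018562203/134217728 → NEW=0, ERR=16018562203/134217728
(2,4): OLD=830463188561/4294967296 → NEW=255, ERR=-264753471919/4294967296
(2,5): OLD=8740899143495/68719476736 → NEW=0, ERR=8740899143495/68719476736
(3,0): OLD=2533157651/16777216 → NEW=255, ERR=-1745032429/16777216
(3,1): OLD=9248915351/134217728 → NEW=0, ERR=9248915351/134217728
(3,2): OLD=211573834421/1073741824 → NEW=255, ERR=-62230330699/1073741824
(3,3): OLD=10065310612127/68719476736 → NEW=255, ERR=-7458155955553/68719476736
(3,4): OLD=62981788001215/549755813888 → NEW=0, ERR=62981788001215/549755813888
(3,5): OLD=2084830083696081/8796093022208 → NEW=255, ERR=-158173636966959/8796093022208
(4,0): OLD=359524891069/2147483648 → NEW=255, ERR=-188083439171/2147483648
Target (4,0): original=187, with diffused error = 359524891069/2147483648

Answer: 359524891069/2147483648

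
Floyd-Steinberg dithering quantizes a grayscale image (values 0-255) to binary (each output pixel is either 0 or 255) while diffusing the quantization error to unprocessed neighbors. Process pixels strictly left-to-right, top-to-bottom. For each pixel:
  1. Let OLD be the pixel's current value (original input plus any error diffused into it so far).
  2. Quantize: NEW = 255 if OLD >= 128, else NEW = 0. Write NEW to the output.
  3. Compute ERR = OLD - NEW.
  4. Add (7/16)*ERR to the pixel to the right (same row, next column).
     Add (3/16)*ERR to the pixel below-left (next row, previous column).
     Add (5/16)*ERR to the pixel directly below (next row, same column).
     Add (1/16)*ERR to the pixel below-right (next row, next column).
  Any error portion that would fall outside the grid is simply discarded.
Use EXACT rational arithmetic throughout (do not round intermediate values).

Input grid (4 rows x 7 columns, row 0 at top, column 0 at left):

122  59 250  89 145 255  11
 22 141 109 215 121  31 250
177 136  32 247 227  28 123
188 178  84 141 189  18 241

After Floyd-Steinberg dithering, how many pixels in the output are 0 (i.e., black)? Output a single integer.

Answer: 12

Derivation:
(0,0): OLD=122 → NEW=0, ERR=122
(0,1): OLD=899/8 → NEW=0, ERR=899/8
(0,2): OLD=38293/128 → NEW=255, ERR=5653/128
(0,3): OLD=221843/2048 → NEW=0, ERR=221843/2048
(0,4): OLD=6304261/32768 → NEW=255, ERR=-2051579/32768
(0,5): OLD=119332387/524288 → NEW=255, ERR=-14361053/524288
(0,6): OLD=-8252683/8388608 → NEW=0, ERR=-8252683/8388608
(1,0): OLD=10393/128 → NEW=0, ERR=10393/128
(1,1): OLD=233007/1024 → NEW=255, ERR=-28113/1024
(1,2): OLD=4526043/32768 → NEW=255, ERR=-3829797/32768
(1,3): OLD=24738303/131072 → NEW=255, ERR=-8685057/131072
(1,4): OLD=621422301/8388608 → NEW=0, ERR=621422301/8388608
(1,5): OLD=3405929581/67108864 → NEW=0, ERR=3405929581/67108864
(1,6): OLD=290108640963/1073741824 → NEW=255, ERR=16304475843/1073741824
(2,0): OLD=3231349/16384 → NEW=255, ERR=-946571/16384
(2,1): OLD=44724311/524288 → NEW=0, ERR=44724311/524288
(2,2): OLD=156507333/8388608 → NEW=0, ERR=156507333/8388608
(2,3): OLD=16175975389/67108864 → NEW=255, ERR=-936784931/67108864
(2,4): OLD=133904915565/536870912 → NEW=255, ERR=-2997166995/536870912
(2,5): OLD=840005847759/17179869184 → NEW=0, ERR=840005847759/17179869184
(2,6): OLD=41866299528601/274877906944 → NEW=255, ERR=-28227566742119/274877906944
(3,0): OLD=1559779877/8388608 → NEW=255, ERR=-579315163/8388608
(3,1): OLD=11699185985/67108864 → NEW=255, ERR=-5413574335/67108864
(3,2): OLD=30736971603/536870912 → NEW=0, ERR=30736971603/536870912
(3,3): OLD=347473287445/2147483648 → NEW=255, ERR=-200135042795/2147483648
(3,4): OLD=42545015897637/274877906944 → NEW=255, ERR=-27548850373083/274877906944
(3,5): OLD=-66346948659393/2199023255552 → NEW=0, ERR=-66346948659393/2199023255552
(3,6): OLD=6993423111621153/35184372088832 → NEW=255, ERR=-1978591771031007/35184372088832
Output grid:
  Row 0: ..#.##.  (4 black, running=4)
  Row 1: .###..#  (3 black, running=7)
  Row 2: #..##.#  (3 black, running=10)
  Row 3: ##.##.#  (2 black, running=12)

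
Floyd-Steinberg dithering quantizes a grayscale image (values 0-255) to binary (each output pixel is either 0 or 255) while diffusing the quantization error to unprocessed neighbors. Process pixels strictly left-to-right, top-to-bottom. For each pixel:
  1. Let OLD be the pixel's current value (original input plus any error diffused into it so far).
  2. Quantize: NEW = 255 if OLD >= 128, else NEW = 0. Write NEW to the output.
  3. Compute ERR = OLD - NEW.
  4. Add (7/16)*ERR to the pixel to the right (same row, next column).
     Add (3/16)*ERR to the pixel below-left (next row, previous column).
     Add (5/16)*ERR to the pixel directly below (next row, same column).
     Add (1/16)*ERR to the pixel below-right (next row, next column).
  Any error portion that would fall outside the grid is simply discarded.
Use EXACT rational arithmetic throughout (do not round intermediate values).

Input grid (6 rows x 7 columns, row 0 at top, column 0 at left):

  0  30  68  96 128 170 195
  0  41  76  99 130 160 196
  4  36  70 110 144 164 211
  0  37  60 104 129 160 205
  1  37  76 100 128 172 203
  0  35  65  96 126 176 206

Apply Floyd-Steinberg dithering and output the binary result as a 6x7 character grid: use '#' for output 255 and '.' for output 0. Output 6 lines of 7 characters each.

(0,0): OLD=0 → NEW=0, ERR=0
(0,1): OLD=30 → NEW=0, ERR=30
(0,2): OLD=649/8 → NEW=0, ERR=649/8
(0,3): OLD=16831/128 → NEW=255, ERR=-15809/128
(0,4): OLD=151481/2048 → NEW=0, ERR=151481/2048
(0,5): OLD=6630927/32768 → NEW=255, ERR=-1724913/32768
(0,6): OLD=90161769/524288 → NEW=255, ERR=-43531671/524288
(1,0): OLD=45/8 → NEW=0, ERR=45/8
(1,1): OLD=4355/64 → NEW=0, ERR=4355/64
(1,2): OLD=224951/2048 → NEW=0, ERR=224951/2048
(1,3): OLD=1043639/8192 → NEW=0, ERR=1043639/8192
(1,4): OLD=100275969/524288 → NEW=255, ERR=-33417471/524288
(1,5): OLD=439223033/4194304 → NEW=0, ERR=439223033/4194304
(1,6): OLD=14265842871/67108864 → NEW=255, ERR=-2846917449/67108864
(2,0): OLD=18961/1024 → NEW=0, ERR=18961/1024
(2,1): OLD=2828275/32768 → NEW=0, ERR=2828275/32768
(2,2): OLD=89247593/524288 → NEW=255, ERR=-44445847/524288
(2,3): OLD=451462737/4194304 → NEW=0, ERR=451462737/4194304
(2,4): OLD=6669614501/33554432 → NEW=255, ERR=-1886765659/33554432
(2,5): OLD=171998593915/1073741824 → NEW=255, ERR=-101805571205/1073741824
(2,6): OLD=2797001099917/17179869184 → NEW=255, ERR=-1583865542003/17179869184
(3,0): OLD=11518585/524288 → NEW=0, ERR=11518585/524288
(3,1): OLD=246820541/4194304 → NEW=0, ERR=246820541/4194304
(3,2): OLD=2846424579/33554432 → NEW=0, ERR=2846424579/33554432
(3,3): OLD=21328306299/134217728 → NEW=255, ERR=-12897214341/134217728
(3,4): OLD=1002234363257/17179869184 → NEW=0, ERR=1002234363257/17179869184
(3,5): OLD=18567019657011/137438953472 → NEW=255, ERR=-16479913478349/137438953472
(3,6): OLD=259054638245357/2199023255552 → NEW=0, ERR=259054638245357/2199023255552
(4,0): OLD=1268313887/67108864 → NEW=0, ERR=1268313887/67108864
(4,1): OLD=86905214331/1073741824 → NEW=0, ERR=86905214331/1073741824
(4,2): OLD=2123087405253/17179869184 → NEW=0, ERR=2123087405253/17179869184
(4,3): OLD=19279628913575/137438953472 → NEW=255, ERR=-15767304221785/137438953472
(4,4): OLD=74273366884105/1099511627776 → NEW=0, ERR=74273366884105/1099511627776
(4,5): OLD=6678595970621621/35184372088832 → NEW=255, ERR=-2293418912030539/35184372088832
(4,6): OLD=114730421369483779/562949953421312 → NEW=255, ERR=-28821816752950781/562949953421312
(5,0): OLD=362180753953/17179869184 → NEW=0, ERR=362180753953/17179869184
(5,1): OLD=12901179869011/137438953472 → NEW=0, ERR=12901179869011/137438953472
(5,2): OLD=140995110836545/1099511627776 → NEW=255, ERR=-139380354246335/1099511627776
(5,3): OLD=220596453128349/8796093022208 → NEW=0, ERR=220596453128349/8796093022208
(5,4): OLD=78075446903267307/562949953421312 → NEW=255, ERR=-65476791219167253/562949953421312
(5,5): OLD=447509265461805059/4503599627370496 → NEW=0, ERR=447509265461805059/4503599627370496
(5,6): OLD=16529998939187849997/72057594037927936 → NEW=255, ERR=-1844687540483773683/72057594037927936
Row 0: ...#.##
Row 1: ....#.#
Row 2: ..#.###
Row 3: ...#.#.
Row 4: ...#.##
Row 5: ..#.#.#

Answer: ...#.##
....#.#
..#.###
...#.#.
...#.##
..#.#.#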